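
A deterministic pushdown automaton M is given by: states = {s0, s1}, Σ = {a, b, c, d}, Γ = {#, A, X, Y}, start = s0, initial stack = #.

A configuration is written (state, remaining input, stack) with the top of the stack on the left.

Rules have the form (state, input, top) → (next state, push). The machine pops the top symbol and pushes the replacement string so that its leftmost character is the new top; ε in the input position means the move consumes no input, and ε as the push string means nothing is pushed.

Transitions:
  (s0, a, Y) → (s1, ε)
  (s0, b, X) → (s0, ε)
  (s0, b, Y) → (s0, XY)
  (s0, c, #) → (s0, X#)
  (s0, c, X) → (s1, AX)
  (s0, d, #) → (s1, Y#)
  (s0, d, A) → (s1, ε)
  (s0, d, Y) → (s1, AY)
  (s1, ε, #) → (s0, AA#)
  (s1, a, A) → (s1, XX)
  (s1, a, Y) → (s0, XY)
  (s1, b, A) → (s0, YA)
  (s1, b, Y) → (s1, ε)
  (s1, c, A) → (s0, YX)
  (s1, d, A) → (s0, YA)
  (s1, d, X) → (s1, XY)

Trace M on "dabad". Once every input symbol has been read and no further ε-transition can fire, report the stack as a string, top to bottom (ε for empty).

A#

(s0, dabad, #)
  read d, top #: go to s1, push Y# → (s1, abad, Y#)
  read a, top Y: go to s0, push XY → (s0, bad, XY#)
  read b, top X: go to s0, push ε → (s0, ad, Y#)
  read a, top Y: go to s1, push ε → (s1, d, #)
  ε-move, top #: go to s0, push AA# → (s0, d, AA#)
  read d, top A: go to s1, push ε → (s1, ε, A#)
All input consumed in state s1 with stack A#.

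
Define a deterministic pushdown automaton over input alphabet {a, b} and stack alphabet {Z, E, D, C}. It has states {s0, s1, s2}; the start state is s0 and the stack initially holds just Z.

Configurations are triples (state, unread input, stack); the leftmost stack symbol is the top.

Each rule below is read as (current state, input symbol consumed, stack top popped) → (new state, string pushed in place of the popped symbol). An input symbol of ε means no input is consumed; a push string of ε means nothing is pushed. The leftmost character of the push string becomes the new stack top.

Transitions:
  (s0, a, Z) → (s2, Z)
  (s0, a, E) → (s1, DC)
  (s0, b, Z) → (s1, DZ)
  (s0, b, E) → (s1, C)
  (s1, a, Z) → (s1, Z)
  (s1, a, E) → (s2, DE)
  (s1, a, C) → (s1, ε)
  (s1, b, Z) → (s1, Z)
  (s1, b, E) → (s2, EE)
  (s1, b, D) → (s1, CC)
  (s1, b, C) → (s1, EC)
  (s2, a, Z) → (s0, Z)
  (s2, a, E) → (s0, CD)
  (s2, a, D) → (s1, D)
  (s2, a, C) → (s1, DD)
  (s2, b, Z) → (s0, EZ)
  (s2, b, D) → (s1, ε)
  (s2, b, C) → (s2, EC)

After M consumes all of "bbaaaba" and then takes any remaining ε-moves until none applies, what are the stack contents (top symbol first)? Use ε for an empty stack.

(s0, bbaaaba, Z)
  read b, top Z: go to s1, push DZ → (s1, baaaba, DZ)
  read b, top D: go to s1, push CC → (s1, aaaba, CCZ)
  read a, top C: go to s1, push ε → (s1, aaba, CZ)
  read a, top C: go to s1, push ε → (s1, aba, Z)
  read a, top Z: go to s1, push Z → (s1, ba, Z)
  read b, top Z: go to s1, push Z → (s1, a, Z)
  read a, top Z: go to s1, push Z → (s1, ε, Z)
All input consumed in state s1 with stack Z.

Z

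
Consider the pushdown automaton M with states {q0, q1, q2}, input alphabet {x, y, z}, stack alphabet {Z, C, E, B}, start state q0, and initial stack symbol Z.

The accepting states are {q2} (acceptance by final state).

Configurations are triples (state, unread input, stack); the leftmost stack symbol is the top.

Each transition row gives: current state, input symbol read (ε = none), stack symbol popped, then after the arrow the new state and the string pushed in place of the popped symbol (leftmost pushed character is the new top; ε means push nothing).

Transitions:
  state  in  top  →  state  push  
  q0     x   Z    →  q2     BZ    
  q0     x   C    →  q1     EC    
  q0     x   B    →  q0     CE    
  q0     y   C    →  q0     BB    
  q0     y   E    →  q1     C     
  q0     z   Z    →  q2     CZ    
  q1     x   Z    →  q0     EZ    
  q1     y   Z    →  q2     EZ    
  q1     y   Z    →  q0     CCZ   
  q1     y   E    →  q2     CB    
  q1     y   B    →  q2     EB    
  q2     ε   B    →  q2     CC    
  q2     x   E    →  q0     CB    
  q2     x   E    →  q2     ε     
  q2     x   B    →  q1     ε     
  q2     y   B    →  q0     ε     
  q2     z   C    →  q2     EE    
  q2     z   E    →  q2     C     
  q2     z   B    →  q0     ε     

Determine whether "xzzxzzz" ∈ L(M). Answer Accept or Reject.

Reject

No computation consumes all input and reaches a final state.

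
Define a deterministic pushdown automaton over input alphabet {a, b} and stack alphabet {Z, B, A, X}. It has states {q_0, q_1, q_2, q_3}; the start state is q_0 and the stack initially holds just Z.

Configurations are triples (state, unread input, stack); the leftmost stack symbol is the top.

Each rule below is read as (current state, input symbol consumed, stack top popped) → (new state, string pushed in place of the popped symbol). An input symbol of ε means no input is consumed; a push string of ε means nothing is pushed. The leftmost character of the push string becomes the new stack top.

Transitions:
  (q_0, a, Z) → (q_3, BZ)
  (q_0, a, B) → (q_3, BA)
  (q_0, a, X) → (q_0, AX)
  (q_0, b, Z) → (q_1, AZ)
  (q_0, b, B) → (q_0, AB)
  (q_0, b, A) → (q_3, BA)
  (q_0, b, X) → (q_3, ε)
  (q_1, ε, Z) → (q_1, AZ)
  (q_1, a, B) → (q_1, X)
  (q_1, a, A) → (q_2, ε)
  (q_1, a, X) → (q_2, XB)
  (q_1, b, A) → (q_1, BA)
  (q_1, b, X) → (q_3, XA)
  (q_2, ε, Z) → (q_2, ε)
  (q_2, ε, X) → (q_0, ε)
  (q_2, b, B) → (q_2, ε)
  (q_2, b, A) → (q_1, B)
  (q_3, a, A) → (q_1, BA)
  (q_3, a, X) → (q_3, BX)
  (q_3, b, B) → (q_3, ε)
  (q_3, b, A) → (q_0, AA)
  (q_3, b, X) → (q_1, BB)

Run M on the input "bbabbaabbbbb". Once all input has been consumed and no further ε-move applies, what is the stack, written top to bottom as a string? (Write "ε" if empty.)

(q_0, bbabbaabbbbb, Z)
  read b, top Z: go to q_1, push AZ → (q_1, babbaabbbbb, AZ)
  read b, top A: go to q_1, push BA → (q_1, abbaabbbbb, BAZ)
  read a, top B: go to q_1, push X → (q_1, bbaabbbbb, XAZ)
  read b, top X: go to q_3, push XA → (q_3, baabbbbb, XAAZ)
  read b, top X: go to q_1, push BB → (q_1, aabbbbb, BBAAZ)
  read a, top B: go to q_1, push X → (q_1, abbbbb, XBAAZ)
  read a, top X: go to q_2, push XB → (q_2, bbbbb, XBBAAZ)
  ε-move, top X: go to q_0, push ε → (q_0, bbbbb, BBAAZ)
  read b, top B: go to q_0, push AB → (q_0, bbbb, ABBAAZ)
  read b, top A: go to q_3, push BA → (q_3, bbb, BABBAAZ)
  read b, top B: go to q_3, push ε → (q_3, bb, ABBAAZ)
  read b, top A: go to q_0, push AA → (q_0, b, AABBAAZ)
  read b, top A: go to q_3, push BA → (q_3, ε, BAABBAAZ)
All input consumed in state q_3 with stack BAABBAAZ.

BAABBAAZ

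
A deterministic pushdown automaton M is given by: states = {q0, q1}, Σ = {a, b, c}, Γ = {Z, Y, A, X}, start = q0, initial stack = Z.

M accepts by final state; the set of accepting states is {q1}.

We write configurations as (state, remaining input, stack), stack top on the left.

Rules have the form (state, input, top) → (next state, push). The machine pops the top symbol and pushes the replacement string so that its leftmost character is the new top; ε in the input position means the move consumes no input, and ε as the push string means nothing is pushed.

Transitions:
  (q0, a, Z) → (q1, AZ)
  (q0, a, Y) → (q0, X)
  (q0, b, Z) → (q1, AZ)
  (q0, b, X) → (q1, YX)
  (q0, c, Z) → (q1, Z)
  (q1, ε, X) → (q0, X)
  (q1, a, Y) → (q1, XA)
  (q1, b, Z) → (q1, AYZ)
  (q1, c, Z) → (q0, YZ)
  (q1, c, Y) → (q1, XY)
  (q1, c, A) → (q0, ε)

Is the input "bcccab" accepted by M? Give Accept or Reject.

(q0, bcccab, Z) ⊢ (q1, cccab, AZ) ⊢ (q0, ccab, Z) ⊢ (q1, cab, Z) ⊢ (q0, ab, YZ) ⊢ (q0, b, XZ) ⊢ (q1, ε, YXZ)
All input consumed; state q1 ∈ F.

Accept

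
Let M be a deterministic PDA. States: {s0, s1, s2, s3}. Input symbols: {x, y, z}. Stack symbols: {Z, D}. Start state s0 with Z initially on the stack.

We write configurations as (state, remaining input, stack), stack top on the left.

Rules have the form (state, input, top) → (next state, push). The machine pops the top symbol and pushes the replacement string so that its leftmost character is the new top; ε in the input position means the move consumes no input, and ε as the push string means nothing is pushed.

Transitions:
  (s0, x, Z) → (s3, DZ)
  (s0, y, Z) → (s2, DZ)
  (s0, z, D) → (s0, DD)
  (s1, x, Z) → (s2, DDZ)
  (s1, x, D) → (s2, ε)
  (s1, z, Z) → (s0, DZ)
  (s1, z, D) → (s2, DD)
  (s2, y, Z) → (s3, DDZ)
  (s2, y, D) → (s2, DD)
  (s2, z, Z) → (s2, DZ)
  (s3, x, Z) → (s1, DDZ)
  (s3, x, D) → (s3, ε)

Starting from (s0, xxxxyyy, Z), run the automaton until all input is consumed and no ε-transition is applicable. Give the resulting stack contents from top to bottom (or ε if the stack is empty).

DDDDZ

(s0, xxxxyyy, Z)
  read x, top Z: go to s3, push DZ → (s3, xxxyyy, DZ)
  read x, top D: go to s3, push ε → (s3, xxyyy, Z)
  read x, top Z: go to s1, push DDZ → (s1, xyyy, DDZ)
  read x, top D: go to s2, push ε → (s2, yyy, DZ)
  read y, top D: go to s2, push DD → (s2, yy, DDZ)
  read y, top D: go to s2, push DD → (s2, y, DDDZ)
  read y, top D: go to s2, push DD → (s2, ε, DDDDZ)
All input consumed in state s2 with stack DDDDZ.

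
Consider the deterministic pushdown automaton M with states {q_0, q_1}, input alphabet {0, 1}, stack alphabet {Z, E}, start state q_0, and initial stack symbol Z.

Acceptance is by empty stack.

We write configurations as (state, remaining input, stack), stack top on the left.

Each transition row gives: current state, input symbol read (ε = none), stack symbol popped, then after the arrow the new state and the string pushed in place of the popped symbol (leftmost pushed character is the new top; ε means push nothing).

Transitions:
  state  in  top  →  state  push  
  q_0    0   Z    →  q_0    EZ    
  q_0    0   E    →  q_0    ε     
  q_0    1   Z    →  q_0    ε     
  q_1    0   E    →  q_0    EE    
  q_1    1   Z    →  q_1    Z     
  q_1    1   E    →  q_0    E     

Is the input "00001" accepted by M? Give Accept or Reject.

Accept

(q_0, 00001, Z) ⊢ (q_0, 0001, EZ) ⊢ (q_0, 001, Z) ⊢ (q_0, 01, EZ) ⊢ (q_0, 1, Z) ⊢ (q_0, ε, ε)
All input consumed and the stack is empty.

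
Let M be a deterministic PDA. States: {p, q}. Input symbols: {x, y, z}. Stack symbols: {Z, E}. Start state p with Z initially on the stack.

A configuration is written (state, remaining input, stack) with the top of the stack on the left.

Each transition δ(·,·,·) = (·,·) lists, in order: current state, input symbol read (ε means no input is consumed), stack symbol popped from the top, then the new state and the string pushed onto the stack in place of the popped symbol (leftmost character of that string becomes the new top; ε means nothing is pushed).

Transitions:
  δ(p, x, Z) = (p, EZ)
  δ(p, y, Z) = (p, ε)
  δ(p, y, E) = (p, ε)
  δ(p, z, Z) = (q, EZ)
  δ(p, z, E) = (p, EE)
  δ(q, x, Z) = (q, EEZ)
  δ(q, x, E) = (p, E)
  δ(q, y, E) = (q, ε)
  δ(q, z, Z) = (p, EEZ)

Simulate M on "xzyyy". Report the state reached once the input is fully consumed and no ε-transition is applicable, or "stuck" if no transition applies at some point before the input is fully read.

p

(p, xzyyy, Z)
  read x, top Z: go to p, push EZ → (p, zyyy, EZ)
  read z, top E: go to p, push EE → (p, yyy, EEZ)
  read y, top E: go to p, push ε → (p, yy, EZ)
  read y, top E: go to p, push ε → (p, y, Z)
  read y, top Z: go to p, push ε → (p, ε, ε)
All input consumed; M is in state p.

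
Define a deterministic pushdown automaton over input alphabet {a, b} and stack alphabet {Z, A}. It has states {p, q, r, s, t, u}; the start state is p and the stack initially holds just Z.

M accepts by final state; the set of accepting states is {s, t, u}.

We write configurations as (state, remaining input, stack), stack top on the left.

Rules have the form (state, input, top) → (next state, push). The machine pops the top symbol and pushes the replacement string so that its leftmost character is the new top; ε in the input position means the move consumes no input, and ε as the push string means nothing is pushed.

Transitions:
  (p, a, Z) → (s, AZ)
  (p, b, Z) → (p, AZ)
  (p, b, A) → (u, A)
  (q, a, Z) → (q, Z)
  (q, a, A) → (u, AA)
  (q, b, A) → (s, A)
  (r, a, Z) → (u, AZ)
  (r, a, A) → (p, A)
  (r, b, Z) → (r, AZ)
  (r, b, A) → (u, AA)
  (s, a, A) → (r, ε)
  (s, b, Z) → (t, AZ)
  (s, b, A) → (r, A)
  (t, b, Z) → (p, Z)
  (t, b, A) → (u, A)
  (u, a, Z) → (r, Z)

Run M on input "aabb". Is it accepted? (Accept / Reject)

Accept

(p, aabb, Z)
  read a, top Z: go to s, push AZ → (s, abb, AZ)
  read a, top A: go to r, push ε → (r, bb, Z)
  read b, top Z: go to r, push AZ → (r, b, AZ)
  read b, top A: go to u, push AA → (u, ε, AAZ)
All input consumed; state u ∈ F.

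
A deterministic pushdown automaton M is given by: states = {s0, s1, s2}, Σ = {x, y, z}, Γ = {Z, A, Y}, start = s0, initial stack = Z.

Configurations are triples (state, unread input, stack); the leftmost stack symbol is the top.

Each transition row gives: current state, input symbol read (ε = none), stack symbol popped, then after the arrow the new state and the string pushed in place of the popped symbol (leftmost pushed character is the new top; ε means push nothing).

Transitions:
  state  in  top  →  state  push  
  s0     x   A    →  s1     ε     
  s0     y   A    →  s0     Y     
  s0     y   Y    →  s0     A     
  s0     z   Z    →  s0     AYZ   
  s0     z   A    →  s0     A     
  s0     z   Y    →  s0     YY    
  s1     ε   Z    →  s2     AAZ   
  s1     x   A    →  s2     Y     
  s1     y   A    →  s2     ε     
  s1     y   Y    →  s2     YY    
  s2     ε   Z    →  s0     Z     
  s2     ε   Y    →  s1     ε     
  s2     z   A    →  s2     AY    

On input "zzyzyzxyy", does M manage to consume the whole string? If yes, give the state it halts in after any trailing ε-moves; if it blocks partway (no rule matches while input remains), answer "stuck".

s1

(s0, zzyzyzxyy, Z)
  read z, top Z: go to s0, push AYZ → (s0, zyzyzxyy, AYZ)
  read z, top A: go to s0, push A → (s0, yzyzxyy, AYZ)
  read y, top A: go to s0, push Y → (s0, zyzxyy, YYZ)
  read z, top Y: go to s0, push YY → (s0, yzxyy, YYYZ)
  read y, top Y: go to s0, push A → (s0, zxyy, AYYZ)
  read z, top A: go to s0, push A → (s0, xyy, AYYZ)
  read x, top A: go to s1, push ε → (s1, yy, YYZ)
  read y, top Y: go to s2, push YY → (s2, y, YYYZ)
  ε-move, top Y: go to s1, push ε → (s1, y, YYZ)
  read y, top Y: go to s2, push YY → (s2, ε, YYYZ)
  ε-move, top Y: go to s1, push ε → (s1, ε, YYZ)
All input consumed; M is in state s1.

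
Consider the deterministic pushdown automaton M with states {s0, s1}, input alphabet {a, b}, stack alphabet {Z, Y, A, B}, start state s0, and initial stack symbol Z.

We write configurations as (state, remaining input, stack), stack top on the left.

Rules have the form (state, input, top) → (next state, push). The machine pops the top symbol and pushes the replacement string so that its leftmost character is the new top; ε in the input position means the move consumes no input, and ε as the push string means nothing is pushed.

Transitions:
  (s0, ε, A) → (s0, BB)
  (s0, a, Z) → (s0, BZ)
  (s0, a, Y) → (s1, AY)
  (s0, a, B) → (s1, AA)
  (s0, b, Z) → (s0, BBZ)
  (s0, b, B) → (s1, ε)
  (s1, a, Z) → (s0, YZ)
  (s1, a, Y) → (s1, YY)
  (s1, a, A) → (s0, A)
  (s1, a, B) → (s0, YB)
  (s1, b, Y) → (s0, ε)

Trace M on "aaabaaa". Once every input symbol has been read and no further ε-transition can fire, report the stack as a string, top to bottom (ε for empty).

(s0, aaabaaa, Z) ⊢ (s0, aabaaa, BZ) ⊢ (s1, abaaa, AAZ) ⊢ (s0, baaa, AAZ) ⊢ (s0, baaa, BBAZ) ⊢ (s1, aaa, BAZ) ⊢ (s0, aa, YBAZ) ⊢ (s1, a, AYBAZ) ⊢ (s0, ε, AYBAZ) ⊢ (s0, ε, BBYBAZ)
All input consumed in state s0 with stack BBYBAZ.

BBYBAZ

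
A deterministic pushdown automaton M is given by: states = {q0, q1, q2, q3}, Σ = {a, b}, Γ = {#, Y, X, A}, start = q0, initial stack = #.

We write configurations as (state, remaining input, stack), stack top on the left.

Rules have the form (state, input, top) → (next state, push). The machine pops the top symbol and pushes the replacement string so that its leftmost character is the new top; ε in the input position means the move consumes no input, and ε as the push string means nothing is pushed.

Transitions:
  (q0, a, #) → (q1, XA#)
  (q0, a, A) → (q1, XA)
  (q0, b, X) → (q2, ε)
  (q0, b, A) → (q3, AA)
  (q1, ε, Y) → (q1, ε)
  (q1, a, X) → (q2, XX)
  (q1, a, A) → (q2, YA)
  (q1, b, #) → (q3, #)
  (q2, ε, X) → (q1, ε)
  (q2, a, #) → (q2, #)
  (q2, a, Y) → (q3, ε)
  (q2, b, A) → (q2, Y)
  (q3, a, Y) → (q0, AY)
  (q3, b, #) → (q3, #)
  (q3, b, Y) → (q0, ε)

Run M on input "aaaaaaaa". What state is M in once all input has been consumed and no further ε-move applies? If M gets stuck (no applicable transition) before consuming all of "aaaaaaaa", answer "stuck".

(q0, aaaaaaaa, #) ⊢ (q1, aaaaaaa, XA#) ⊢ (q2, aaaaaa, XXA#) ⊢ (q1, aaaaaa, XA#) ⊢ (q2, aaaaa, XXA#) ⊢ (q1, aaaaa, XA#) ⊢ (q2, aaaa, XXA#) ⊢ (q1, aaaa, XA#) ⊢ (q2, aaa, XXA#) ⊢ (q1, aaa, XA#) ⊢ (q2, aa, XXA#) ⊢ (q1, aa, XA#) ⊢ (q2, a, XXA#) ⊢ (q1, a, XA#) ⊢ (q2, ε, XXA#) ⊢ (q1, ε, XA#)
All input consumed; M is in state q1.

q1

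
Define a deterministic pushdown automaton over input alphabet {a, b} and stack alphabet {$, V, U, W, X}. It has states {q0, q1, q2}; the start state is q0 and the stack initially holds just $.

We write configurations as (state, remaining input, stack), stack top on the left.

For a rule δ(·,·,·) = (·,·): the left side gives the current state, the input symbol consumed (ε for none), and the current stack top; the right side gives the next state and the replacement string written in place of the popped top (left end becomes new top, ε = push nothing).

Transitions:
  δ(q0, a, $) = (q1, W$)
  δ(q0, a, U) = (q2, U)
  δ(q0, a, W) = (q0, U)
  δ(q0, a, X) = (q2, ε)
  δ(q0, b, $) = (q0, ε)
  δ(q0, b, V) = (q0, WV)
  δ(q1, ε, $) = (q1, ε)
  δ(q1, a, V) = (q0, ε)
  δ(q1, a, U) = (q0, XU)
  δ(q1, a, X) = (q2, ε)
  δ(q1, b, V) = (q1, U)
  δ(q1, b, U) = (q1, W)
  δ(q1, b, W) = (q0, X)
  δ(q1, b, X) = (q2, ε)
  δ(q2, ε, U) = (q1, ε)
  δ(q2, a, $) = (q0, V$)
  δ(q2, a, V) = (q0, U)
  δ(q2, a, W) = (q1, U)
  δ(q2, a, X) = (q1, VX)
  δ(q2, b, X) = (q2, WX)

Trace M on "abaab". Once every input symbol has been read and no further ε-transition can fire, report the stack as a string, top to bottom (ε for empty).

(q0, abaab, $)
  read a, top $: go to q1, push W$ → (q1, baab, W$)
  read b, top W: go to q0, push X → (q0, aab, X$)
  read a, top X: go to q2, push ε → (q2, ab, $)
  read a, top $: go to q0, push V$ → (q0, b, V$)
  read b, top V: go to q0, push WV → (q0, ε, WV$)
All input consumed in state q0 with stack WV$.

WV$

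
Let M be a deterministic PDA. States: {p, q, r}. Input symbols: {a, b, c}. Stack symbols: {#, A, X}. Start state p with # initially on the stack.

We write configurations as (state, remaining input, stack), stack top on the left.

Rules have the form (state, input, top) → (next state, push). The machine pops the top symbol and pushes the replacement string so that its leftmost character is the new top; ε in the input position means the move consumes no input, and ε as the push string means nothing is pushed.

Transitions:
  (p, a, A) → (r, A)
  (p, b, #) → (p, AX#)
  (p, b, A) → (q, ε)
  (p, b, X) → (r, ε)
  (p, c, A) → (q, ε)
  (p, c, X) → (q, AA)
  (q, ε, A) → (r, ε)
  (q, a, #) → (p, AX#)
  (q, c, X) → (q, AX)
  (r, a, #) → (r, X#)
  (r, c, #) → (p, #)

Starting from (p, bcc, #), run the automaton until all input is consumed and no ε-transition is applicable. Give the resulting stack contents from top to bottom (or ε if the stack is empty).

X#

(p, bcc, #) ⊢ (p, cc, AX#) ⊢ (q, c, X#) ⊢ (q, ε, AX#) ⊢ (r, ε, X#)
All input consumed in state r with stack X#.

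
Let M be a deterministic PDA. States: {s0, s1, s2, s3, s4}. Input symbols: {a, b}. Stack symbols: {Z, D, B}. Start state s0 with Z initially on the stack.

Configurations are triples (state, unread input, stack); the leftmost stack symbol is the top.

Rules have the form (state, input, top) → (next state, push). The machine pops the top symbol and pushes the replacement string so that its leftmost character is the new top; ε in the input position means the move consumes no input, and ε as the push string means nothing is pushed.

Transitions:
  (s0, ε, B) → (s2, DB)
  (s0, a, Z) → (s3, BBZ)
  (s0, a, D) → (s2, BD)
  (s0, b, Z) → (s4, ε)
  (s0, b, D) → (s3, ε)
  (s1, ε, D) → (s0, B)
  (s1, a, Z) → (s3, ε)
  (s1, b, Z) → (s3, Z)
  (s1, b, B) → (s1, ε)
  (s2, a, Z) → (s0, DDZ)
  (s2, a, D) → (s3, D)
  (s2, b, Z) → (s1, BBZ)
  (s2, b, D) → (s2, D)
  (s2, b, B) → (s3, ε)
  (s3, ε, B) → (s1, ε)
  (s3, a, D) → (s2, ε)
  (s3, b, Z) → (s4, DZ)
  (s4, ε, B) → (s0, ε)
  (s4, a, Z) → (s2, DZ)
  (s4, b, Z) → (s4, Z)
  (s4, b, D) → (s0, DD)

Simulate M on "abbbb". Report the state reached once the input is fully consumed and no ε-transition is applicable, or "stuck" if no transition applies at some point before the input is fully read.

(s0, abbbb, Z)
  read a, top Z: go to s3, push BBZ → (s3, bbbb, BBZ)
  ε-move, top B: go to s1, push ε → (s1, bbbb, BZ)
  read b, top B: go to s1, push ε → (s1, bbb, Z)
  read b, top Z: go to s3, push Z → (s3, bb, Z)
  read b, top Z: go to s4, push DZ → (s4, b, DZ)
  read b, top D: go to s0, push DD → (s0, ε, DDZ)
All input consumed; M is in state s0.

s0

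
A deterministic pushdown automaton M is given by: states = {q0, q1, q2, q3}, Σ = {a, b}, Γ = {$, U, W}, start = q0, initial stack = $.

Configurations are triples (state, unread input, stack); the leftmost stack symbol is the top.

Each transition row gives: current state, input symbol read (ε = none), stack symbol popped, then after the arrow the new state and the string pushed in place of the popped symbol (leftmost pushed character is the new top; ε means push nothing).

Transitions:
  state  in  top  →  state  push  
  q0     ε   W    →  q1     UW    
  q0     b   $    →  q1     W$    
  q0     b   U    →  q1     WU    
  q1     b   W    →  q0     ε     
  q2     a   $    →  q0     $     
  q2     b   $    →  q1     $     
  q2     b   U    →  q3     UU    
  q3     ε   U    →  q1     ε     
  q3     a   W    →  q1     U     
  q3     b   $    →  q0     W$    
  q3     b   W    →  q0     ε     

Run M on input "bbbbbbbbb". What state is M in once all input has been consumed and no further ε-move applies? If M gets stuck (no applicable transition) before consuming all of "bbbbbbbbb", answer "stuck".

q1

(q0, bbbbbbbbb, $)
  read b, top $: go to q1, push W$ → (q1, bbbbbbbb, W$)
  read b, top W: go to q0, push ε → (q0, bbbbbbb, $)
  read b, top $: go to q1, push W$ → (q1, bbbbbb, W$)
  read b, top W: go to q0, push ε → (q0, bbbbb, $)
  read b, top $: go to q1, push W$ → (q1, bbbb, W$)
  read b, top W: go to q0, push ε → (q0, bbb, $)
  read b, top $: go to q1, push W$ → (q1, bb, W$)
  read b, top W: go to q0, push ε → (q0, b, $)
  read b, top $: go to q1, push W$ → (q1, ε, W$)
All input consumed; M is in state q1.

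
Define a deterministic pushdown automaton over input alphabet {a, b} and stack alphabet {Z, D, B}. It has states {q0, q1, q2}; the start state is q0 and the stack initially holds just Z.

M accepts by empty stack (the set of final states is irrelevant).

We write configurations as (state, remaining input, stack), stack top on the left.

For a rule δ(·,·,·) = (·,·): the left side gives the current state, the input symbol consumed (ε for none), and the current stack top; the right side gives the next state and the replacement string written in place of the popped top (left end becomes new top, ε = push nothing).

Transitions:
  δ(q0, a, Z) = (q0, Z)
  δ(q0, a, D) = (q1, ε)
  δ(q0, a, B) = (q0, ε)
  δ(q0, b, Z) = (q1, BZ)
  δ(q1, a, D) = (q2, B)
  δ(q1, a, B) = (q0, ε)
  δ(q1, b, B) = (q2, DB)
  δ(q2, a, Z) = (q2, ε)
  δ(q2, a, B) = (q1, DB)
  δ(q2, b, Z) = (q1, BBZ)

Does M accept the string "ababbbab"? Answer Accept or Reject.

(q0, ababbbab, Z)
  read a, top Z: go to q0, push Z → (q0, babbbab, Z)
  read b, top Z: go to q1, push BZ → (q1, abbbab, BZ)
  read a, top B: go to q0, push ε → (q0, bbbab, Z)
  read b, top Z: go to q1, push BZ → (q1, bbab, BZ)
  read b, top B: go to q2, push DB → (q2, bab, DBZ)
No transition applies at (q2, bab, DBZ); input not fully consumed.

Reject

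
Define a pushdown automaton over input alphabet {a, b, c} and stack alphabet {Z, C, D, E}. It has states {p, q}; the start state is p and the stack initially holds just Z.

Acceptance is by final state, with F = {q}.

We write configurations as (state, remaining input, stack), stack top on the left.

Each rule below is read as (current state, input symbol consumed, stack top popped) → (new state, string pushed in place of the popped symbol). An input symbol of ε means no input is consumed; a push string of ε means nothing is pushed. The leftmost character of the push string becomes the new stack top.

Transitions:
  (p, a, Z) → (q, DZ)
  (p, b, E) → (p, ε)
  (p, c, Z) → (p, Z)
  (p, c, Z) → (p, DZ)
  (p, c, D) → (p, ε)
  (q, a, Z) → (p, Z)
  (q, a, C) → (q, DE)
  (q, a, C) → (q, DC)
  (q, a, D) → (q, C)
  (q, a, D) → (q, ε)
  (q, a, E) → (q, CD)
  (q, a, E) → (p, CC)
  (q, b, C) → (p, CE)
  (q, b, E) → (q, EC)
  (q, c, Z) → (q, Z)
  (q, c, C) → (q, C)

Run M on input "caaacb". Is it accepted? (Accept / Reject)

No computation consumes all input and reaches a final state.

Reject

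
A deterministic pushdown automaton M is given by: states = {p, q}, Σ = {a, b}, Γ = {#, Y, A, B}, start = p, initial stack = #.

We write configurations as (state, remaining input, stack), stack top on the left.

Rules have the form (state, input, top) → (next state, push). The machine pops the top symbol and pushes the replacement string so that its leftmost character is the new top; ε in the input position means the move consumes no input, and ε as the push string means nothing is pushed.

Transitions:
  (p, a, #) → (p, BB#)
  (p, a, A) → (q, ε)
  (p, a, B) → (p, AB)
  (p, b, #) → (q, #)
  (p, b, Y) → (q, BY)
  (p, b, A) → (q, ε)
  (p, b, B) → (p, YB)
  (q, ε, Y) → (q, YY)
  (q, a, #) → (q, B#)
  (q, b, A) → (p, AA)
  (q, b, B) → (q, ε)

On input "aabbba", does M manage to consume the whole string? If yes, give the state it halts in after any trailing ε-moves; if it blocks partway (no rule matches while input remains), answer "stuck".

(p, aabbba, #) ⊢ (p, abbba, BB#) ⊢ (p, bbba, ABB#) ⊢ (q, bba, BB#) ⊢ (q, ba, B#) ⊢ (q, a, #) ⊢ (q, ε, B#)
All input consumed; M is in state q.

q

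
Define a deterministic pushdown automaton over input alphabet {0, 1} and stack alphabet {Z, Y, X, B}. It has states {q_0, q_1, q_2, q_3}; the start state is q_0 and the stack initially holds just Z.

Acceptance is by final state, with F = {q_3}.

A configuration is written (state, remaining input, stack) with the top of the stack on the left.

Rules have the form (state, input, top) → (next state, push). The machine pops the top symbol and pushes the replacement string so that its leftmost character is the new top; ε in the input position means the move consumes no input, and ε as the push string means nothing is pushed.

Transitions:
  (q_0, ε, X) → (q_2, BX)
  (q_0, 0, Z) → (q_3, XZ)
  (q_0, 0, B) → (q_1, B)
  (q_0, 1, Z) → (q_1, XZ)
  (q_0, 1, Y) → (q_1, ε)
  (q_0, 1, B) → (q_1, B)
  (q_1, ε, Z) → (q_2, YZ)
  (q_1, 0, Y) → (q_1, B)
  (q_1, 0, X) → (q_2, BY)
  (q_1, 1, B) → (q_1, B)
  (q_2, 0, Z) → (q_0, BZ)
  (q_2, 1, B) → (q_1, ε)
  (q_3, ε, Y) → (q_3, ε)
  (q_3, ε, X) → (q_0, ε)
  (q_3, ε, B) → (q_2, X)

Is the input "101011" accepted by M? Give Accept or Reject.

(q_0, 101011, Z)
  read 1, top Z: go to q_1, push XZ → (q_1, 01011, XZ)
  read 0, top X: go to q_2, push BY → (q_2, 1011, BYZ)
  read 1, top B: go to q_1, push ε → (q_1, 011, YZ)
  read 0, top Y: go to q_1, push B → (q_1, 11, BZ)
  read 1, top B: go to q_1, push B → (q_1, 1, BZ)
  read 1, top B: go to q_1, push B → (q_1, ε, BZ)
All input consumed; state q_1 ∉ F and no further ε-move applies.

Reject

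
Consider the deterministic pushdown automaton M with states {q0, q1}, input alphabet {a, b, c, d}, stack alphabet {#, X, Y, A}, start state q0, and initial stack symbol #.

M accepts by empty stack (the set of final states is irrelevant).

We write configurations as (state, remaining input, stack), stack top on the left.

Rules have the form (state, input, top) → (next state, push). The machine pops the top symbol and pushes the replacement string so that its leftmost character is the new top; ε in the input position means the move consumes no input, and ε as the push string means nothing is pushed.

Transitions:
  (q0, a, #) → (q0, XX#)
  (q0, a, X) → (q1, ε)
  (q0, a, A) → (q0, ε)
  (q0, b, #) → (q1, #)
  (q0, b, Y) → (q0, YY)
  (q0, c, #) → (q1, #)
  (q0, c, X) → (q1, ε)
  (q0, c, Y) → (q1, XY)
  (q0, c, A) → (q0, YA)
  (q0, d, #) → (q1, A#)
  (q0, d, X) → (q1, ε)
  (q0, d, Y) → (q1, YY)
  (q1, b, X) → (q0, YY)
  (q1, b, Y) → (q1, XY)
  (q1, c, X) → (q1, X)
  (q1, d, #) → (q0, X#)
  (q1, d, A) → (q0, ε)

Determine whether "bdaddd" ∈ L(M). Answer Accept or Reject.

Reject

(q0, bdaddd, #) ⊢ (q1, daddd, #) ⊢ (q0, addd, X#) ⊢ (q1, ddd, #) ⊢ (q0, dd, X#) ⊢ (q1, d, #) ⊢ (q0, ε, X#)
All input consumed; stack is X#, not empty, and no further ε-move applies.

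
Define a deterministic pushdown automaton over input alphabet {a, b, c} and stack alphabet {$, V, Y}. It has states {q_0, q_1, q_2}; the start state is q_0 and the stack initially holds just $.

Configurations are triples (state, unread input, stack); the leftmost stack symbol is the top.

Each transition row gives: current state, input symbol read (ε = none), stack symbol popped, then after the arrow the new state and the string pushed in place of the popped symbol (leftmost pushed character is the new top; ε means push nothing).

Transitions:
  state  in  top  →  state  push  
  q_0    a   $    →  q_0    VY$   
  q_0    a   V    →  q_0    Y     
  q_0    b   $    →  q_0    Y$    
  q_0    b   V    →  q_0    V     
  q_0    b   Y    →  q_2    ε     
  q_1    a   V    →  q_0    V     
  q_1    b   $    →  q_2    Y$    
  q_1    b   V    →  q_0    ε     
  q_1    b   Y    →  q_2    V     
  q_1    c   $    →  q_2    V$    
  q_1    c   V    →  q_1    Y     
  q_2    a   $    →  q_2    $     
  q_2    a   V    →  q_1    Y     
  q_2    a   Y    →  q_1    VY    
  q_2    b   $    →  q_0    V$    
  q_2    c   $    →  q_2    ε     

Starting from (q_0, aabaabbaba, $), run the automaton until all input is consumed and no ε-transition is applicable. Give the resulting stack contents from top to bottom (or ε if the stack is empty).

(q_0, aabaabbaba, $)
  read a, top $: go to q_0, push VY$ → (q_0, abaabbaba, VY$)
  read a, top V: go to q_0, push Y → (q_0, baabbaba, YY$)
  read b, top Y: go to q_2, push ε → (q_2, aabbaba, Y$)
  read a, top Y: go to q_1, push VY → (q_1, abbaba, VY$)
  read a, top V: go to q_0, push V → (q_0, bbaba, VY$)
  read b, top V: go to q_0, push V → (q_0, baba, VY$)
  read b, top V: go to q_0, push V → (q_0, aba, VY$)
  read a, top V: go to q_0, push Y → (q_0, ba, YY$)
  read b, top Y: go to q_2, push ε → (q_2, a, Y$)
  read a, top Y: go to q_1, push VY → (q_1, ε, VY$)
All input consumed in state q_1 with stack VY$.

VY$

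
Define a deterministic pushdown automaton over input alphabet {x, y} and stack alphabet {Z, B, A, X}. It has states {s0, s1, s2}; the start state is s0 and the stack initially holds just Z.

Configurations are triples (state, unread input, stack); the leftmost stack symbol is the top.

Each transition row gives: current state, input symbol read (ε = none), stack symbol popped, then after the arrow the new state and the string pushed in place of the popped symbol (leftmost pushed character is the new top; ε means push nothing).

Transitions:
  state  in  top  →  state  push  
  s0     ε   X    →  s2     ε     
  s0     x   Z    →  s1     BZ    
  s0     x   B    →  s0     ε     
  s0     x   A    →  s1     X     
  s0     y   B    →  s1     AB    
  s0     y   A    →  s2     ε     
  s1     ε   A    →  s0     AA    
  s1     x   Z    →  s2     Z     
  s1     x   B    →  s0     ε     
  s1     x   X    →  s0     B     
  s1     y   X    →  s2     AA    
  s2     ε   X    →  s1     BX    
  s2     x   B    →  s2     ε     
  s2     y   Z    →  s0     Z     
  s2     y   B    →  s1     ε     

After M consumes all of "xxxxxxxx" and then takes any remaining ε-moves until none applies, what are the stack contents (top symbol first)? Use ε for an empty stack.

(s0, xxxxxxxx, Z) ⊢ (s1, xxxxxxx, BZ) ⊢ (s0, xxxxxx, Z) ⊢ (s1, xxxxx, BZ) ⊢ (s0, xxxx, Z) ⊢ (s1, xxx, BZ) ⊢ (s0, xx, Z) ⊢ (s1, x, BZ) ⊢ (s0, ε, Z)
All input consumed in state s0 with stack Z.

Z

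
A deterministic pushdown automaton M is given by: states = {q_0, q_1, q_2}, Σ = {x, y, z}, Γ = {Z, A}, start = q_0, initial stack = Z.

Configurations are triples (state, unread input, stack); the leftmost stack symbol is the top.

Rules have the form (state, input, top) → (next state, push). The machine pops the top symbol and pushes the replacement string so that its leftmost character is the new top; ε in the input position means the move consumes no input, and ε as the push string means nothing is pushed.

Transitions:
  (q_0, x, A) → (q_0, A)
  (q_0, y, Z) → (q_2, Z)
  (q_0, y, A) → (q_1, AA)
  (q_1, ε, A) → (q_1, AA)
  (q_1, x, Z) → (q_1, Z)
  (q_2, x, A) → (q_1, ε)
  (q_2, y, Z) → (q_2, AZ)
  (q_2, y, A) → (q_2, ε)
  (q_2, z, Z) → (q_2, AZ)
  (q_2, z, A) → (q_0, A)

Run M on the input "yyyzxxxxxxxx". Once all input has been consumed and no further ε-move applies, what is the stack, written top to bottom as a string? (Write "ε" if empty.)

Z

(q_0, yyyzxxxxxxxx, Z)
  read y, top Z: go to q_2, push Z → (q_2, yyzxxxxxxxx, Z)
  read y, top Z: go to q_2, push AZ → (q_2, yzxxxxxxxx, AZ)
  read y, top A: go to q_2, push ε → (q_2, zxxxxxxxx, Z)
  read z, top Z: go to q_2, push AZ → (q_2, xxxxxxxx, AZ)
  read x, top A: go to q_1, push ε → (q_1, xxxxxxx, Z)
  read x, top Z: go to q_1, push Z → (q_1, xxxxxx, Z)
  read x, top Z: go to q_1, push Z → (q_1, xxxxx, Z)
  read x, top Z: go to q_1, push Z → (q_1, xxxx, Z)
  read x, top Z: go to q_1, push Z → (q_1, xxx, Z)
  read x, top Z: go to q_1, push Z → (q_1, xx, Z)
  read x, top Z: go to q_1, push Z → (q_1, x, Z)
  read x, top Z: go to q_1, push Z → (q_1, ε, Z)
All input consumed in state q_1 with stack Z.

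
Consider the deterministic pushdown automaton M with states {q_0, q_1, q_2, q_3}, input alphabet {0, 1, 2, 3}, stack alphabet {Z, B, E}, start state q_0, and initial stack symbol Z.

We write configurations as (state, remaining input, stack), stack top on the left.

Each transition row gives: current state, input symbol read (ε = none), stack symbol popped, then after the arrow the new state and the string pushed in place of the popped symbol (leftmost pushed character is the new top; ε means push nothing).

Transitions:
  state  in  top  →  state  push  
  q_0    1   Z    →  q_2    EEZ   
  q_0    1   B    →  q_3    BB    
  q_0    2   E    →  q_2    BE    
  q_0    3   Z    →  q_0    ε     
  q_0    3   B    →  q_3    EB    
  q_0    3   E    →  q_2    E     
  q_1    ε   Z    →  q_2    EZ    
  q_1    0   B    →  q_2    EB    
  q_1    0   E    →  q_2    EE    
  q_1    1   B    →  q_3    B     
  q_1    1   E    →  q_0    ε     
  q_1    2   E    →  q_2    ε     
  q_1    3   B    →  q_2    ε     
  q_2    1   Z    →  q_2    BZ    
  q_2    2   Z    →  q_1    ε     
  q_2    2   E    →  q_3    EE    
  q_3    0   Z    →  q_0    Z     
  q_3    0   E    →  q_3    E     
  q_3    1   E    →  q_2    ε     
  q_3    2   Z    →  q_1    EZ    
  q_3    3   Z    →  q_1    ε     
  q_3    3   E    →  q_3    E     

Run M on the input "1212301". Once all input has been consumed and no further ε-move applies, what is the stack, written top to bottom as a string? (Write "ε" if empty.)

(q_0, 1212301, Z)
  read 1, top Z: go to q_2, push EEZ → (q_2, 212301, EEZ)
  read 2, top E: go to q_3, push EE → (q_3, 12301, EEEZ)
  read 1, top E: go to q_2, push ε → (q_2, 2301, EEZ)
  read 2, top E: go to q_3, push EE → (q_3, 301, EEEZ)
  read 3, top E: go to q_3, push E → (q_3, 01, EEEZ)
  read 0, top E: go to q_3, push E → (q_3, 1, EEEZ)
  read 1, top E: go to q_2, push ε → (q_2, ε, EEZ)
All input consumed in state q_2 with stack EEZ.

EEZ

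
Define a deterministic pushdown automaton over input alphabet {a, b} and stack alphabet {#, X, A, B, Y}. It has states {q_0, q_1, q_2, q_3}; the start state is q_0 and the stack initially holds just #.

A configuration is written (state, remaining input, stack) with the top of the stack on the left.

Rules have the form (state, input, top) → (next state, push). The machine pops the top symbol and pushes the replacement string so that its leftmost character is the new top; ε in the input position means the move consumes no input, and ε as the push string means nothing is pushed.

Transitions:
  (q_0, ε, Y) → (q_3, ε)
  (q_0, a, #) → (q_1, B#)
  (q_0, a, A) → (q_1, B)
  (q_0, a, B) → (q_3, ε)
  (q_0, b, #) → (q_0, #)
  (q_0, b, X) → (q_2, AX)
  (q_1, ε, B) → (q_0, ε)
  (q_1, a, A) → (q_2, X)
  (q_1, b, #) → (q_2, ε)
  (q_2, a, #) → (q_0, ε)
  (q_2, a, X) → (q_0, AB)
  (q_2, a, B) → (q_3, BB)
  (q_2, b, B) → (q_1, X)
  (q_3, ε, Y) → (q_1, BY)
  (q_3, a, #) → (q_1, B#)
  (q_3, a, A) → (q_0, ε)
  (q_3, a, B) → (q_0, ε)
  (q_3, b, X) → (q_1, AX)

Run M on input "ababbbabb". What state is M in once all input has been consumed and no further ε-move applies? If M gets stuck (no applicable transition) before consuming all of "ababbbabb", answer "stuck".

q_0

(q_0, ababbbabb, #)
  read a, top #: go to q_1, push B# → (q_1, babbbabb, B#)
  ε-move, top B: go to q_0, push ε → (q_0, babbbabb, #)
  read b, top #: go to q_0, push # → (q_0, abbbabb, #)
  read a, top #: go to q_1, push B# → (q_1, bbbabb, B#)
  ε-move, top B: go to q_0, push ε → (q_0, bbbabb, #)
  read b, top #: go to q_0, push # → (q_0, bbabb, #)
  read b, top #: go to q_0, push # → (q_0, babb, #)
  read b, top #: go to q_0, push # → (q_0, abb, #)
  read a, top #: go to q_1, push B# → (q_1, bb, B#)
  ε-move, top B: go to q_0, push ε → (q_0, bb, #)
  read b, top #: go to q_0, push # → (q_0, b, #)
  read b, top #: go to q_0, push # → (q_0, ε, #)
All input consumed; M is in state q_0.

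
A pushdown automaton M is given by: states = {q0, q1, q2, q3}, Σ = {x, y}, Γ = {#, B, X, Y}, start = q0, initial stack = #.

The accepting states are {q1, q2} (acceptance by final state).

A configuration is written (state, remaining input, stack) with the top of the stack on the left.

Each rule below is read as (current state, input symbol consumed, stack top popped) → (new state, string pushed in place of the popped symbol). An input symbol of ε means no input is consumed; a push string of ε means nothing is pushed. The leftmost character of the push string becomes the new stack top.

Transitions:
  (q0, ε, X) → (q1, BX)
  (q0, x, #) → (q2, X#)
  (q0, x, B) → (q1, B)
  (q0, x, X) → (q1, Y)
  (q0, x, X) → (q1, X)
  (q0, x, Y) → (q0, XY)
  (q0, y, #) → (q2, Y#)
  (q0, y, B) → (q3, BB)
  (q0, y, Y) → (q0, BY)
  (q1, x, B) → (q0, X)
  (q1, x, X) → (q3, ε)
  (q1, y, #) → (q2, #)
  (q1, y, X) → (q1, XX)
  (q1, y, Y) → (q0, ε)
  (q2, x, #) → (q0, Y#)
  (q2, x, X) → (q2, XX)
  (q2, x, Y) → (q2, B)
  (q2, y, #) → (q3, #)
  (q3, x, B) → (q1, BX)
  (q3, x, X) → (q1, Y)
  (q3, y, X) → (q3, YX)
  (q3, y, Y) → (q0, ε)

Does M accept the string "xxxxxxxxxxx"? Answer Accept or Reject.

One accepting computation: (q0, xxxxxxxxxxx, #) ⊢ (q2, xxxxxxxxxx, X#) ⊢ (q2, xxxxxxxxx, XX#) ⊢ (q2, xxxxxxxx, XXX#) ⊢ (q2, xxxxxxx, XXXX#) ⊢ (q2, xxxxxx, XXXXX#) ⊢ (q2, xxxxx, XXXXXX#) ⊢ (q2, xxxx, XXXXXXX#) ⊢ (q2, xxx, XXXXXXXX#) ⊢ (q2, xx, XXXXXXXXX#) ⊢ (q2, x, XXXXXXXXXX#) ⊢ (q2, ε, XXXXXXXXXXX#)
All input consumed and state q2 ∈ F.

Accept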